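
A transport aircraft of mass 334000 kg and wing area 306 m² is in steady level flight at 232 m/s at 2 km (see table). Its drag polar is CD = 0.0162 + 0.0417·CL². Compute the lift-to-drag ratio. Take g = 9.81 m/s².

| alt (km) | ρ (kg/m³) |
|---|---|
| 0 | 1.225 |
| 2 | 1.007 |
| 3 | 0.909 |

L/D = 17.4

At 2 km, from the table: ρ = 1.007 kg/m³.
In steady level flight, lift balances weight: W = mg = 334000 × 9.81 = 3.2765×10^6 N.
q = ½ρv² = ½ × 1.007 × 232² = 27100 Pa.
Required CL = L/(qS) = 3.2765×10^6/(27100·306) = 0.3951.
CD = 0.0162 + 0.0417 × 0.3951² = 0.02271.
L/D = CL/CD = 0.3951 / 0.02271 = 17.4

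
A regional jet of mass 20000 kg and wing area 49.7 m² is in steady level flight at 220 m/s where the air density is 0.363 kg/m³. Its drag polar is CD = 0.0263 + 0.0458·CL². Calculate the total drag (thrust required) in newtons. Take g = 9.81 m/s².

In steady level flight, lift balances weight: W = mg = 20000 × 9.81 = 1.962×10^5 N.
Dynamic pressure q = 0.5 × 0.363 × 220² = 8785 Pa.
CL = 2W/(ρv²S) = 2×1.962×10^5/(0.363×220²×49.7) = 0.4494.
CD = 0.0263 + 0.0458 × 0.4494² = 0.03555.
D = q·S·CD = 8785 × 49.7 × 0.03555 = 15520 N

D = 15500 N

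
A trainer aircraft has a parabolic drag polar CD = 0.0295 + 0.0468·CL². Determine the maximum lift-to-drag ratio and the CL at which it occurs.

For CD = CD0 + K·CL², (L/D)max occurs at CL* = √(CD0/K) and equals 1/(2√(K·CD0)).
(L/D)max = 1/(2√(0.0468 × 0.0295)) = 1/(2 × 0.03716) = 13.5
CL* = √(0.0295/0.0468) = 0.794

(L/D)max = 13.5, at CL = 0.794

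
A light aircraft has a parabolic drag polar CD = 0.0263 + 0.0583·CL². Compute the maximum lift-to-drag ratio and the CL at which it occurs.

(L/D)max = 12.8, at CL = 0.672

For CD = CD0 + K·CL², (L/D)max occurs at CL* = √(CD0/K) and equals 1/(2√(K·CD0)).
(L/D)max = 1/(2√(0.0583 × 0.0263)) = 1/(2 × 0.03916) = 12.8
CL* = √(0.0263/0.0583) = 0.672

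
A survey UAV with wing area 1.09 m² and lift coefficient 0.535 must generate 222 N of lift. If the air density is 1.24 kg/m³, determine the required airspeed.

v = 24.8 m/s

L = ½ρv²S·CL ⇒ v = √(2L/(ρ·S·CL))
v = √(2 × 222 / (1.24 × 1.09 × 0.535)) = √614 = 24.8 m/s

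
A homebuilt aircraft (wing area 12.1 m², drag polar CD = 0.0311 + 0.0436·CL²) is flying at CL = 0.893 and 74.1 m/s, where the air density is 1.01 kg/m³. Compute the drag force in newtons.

CD = 0.0311 + 0.0436 × 0.893² = 0.06587
D = ½ρv²S·CD = ½ × 1.01 × 74.1² × 12.1 × 0.06587 = 2210 N

D = 2210 N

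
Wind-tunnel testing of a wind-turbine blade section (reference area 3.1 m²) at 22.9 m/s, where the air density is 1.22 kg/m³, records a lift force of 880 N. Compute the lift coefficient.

From L = ½ρv²S·CL, rearranging gives CL = 2L/(ρv²S).
CL = 2 × 880 / (1.22 × 22.9² × 3.1) = 0.887

CL = 0.887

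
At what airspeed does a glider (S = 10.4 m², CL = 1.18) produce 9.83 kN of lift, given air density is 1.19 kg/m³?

v = 36.7 m/s

L = ½ρv²S·CL ⇒ v = √(2L/(ρ·S·CL))
v = √(2 × 9830 / (1.19 × 10.4 × 1.18)) = √1346 = 36.7 m/s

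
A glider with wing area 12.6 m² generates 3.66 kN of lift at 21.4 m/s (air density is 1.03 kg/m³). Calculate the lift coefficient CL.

CL = 1.23

From L = ½ρv²S·CL, rearranging gives CL = 2L/(ρv²S).
CL = 2 × 3660 / (1.03 × 21.4² × 12.6) = 1.23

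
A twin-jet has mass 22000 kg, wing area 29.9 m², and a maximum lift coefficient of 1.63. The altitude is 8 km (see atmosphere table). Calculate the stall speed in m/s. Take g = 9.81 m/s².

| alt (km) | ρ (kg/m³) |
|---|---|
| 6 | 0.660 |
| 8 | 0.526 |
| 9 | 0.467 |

At 8 km, from the table: ρ = 0.526 kg/m³.
At stall, lift equals weight: L = W = m·g = 22000 × 9.81 = 2.158×10^5 N.
V_stall = √(2W/(ρ·S·CL,max)) = √(2 × 2.158×10^5 / (0.526 × 29.9 × 1.63))
V_stall = √16840 = 130 m/s

V_stall = 130 m/s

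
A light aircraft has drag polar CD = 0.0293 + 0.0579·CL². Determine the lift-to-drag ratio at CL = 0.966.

CD = 0.0293 + 0.0579 × 0.966² = 0.08333
L/D = CL/CD = 0.966 / 0.08333 = 11.6

L/D = 11.6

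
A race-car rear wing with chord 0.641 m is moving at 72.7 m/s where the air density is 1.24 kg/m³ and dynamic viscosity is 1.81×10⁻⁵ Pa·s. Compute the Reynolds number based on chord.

Re = 3.19×10^6

Re = ρ·v·c/μ = 1.24 × 72.7 × 0.641 / (1.81×10⁻⁵) = 3.19×10^6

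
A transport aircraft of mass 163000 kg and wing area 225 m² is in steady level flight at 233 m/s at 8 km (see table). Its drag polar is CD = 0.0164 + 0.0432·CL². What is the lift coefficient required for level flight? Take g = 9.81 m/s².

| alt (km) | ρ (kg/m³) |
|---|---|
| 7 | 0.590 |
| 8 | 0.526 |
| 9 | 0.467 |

At 8 km, from the table: ρ = 0.526 kg/m³.
Level flight ⇒ L = W = m·g = 163000 × 9.81 = 1.599×10^6 N.
Dynamic pressure q = 0.5 × 0.526 × 233² = 14280 Pa.
CL = W/(q·S) = 1.599×10^6 / (14280 × 225) = 0.4977.

CL = 0.498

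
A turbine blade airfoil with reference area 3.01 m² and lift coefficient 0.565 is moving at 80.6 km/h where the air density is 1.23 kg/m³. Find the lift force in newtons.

L = 524 N

Convert speed: v = 80.6 km/h ÷ 3.6 = 22.39 m/s.
L = ½ρv²S·CL = ½ × 1.23 × 22.39² × 3.01 × 0.565 = 524 N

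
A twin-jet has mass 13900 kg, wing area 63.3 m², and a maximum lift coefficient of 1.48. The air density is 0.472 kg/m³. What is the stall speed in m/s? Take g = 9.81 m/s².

Stall occurs when L = W at CL,max. W = mg = 13900 × 9.81 = 1.364×10^5 N.
V_stall = √(2W/(ρ·S·CL,max)) = √(2 × 1.364×10^5 / (0.472 × 63.3 × 1.48))
V_stall = √6167 = 78.5 m/s

V_stall = 78.5 m/s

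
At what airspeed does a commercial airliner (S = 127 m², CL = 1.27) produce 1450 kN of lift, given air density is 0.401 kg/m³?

v = 212 m/s

L = ½ρv²S·CL ⇒ v = √(2L/(ρ·S·CL))
v = √(2 × 1.45×10^6 / (0.401 × 127 × 1.27)) = √44840 = 212 m/s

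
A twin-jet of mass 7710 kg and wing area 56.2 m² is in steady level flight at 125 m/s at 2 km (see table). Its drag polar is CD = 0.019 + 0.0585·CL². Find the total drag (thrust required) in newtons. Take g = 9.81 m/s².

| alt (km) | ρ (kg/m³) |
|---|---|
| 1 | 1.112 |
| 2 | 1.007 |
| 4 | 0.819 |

At 2 km, from the table: ρ = 1.007 kg/m³.
Weight W = mg = 7710 × 9.81 = 75635 N; in level flight L = W.
q = ½ρv² = ½ × 1.007 × 125² = 7867 Pa.
CL = W/(q·S) = 75635 / (7867 × 56.2) = 0.1711.
CD = 0.019 + 0.0585 × 0.1711² = 0.02071.
D = q·S·CD = 7867 × 56.2 × 0.02071 = 9157 N

D = 9160 N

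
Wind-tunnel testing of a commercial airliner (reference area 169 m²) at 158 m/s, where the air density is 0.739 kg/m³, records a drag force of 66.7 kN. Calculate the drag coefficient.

From D = ½ρv²S·CD, rearranging gives CD = 2D/(ρv²S).
CD = 2 × 66700 / (0.739 × 158² × 169) = 0.0428

CD = 0.0428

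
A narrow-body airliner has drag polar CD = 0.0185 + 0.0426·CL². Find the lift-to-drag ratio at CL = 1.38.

L/D = 13.9

CD = 0.0185 + 0.0426 × 1.38² = 0.09963
L/D = CL/CD = 1.38 / 0.09963 = 13.9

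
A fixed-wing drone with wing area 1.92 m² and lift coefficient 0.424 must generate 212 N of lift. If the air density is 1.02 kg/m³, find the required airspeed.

L = ½ρv²S·CL ⇒ v = √(2L/(ρ·S·CL))
v = √(2 × 212 / (1.02 × 1.92 × 0.424)) = √510.6 = 22.6 m/s

v = 22.6 m/s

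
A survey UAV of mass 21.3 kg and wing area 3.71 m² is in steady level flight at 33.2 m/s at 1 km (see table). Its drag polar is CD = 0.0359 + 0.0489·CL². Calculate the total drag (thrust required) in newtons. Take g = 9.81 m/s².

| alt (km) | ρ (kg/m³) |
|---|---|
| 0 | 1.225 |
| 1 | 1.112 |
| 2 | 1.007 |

At 1 km, from the table: ρ = 1.112 kg/m³.
In steady level flight, lift balances weight: W = mg = 21.3 × 9.81 = 208.95 N.
q = ½ρv² = ½ × 1.112 × 33.2² = 612.8 Pa.
Required CL = L/(qS) = 208.95/(612.8·3.71) = 0.0919.
CD = 0.0359 + 0.0489 × 0.0919² = 0.03631.
D = q·S·CD = 612.8 × 3.71 × 0.03631 = 82.56 N

D = 82.6 N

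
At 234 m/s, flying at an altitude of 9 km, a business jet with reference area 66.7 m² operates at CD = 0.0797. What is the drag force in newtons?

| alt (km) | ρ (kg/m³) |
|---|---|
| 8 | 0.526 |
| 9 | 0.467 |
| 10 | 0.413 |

At 9 km, from the table: ρ = 0.467 kg/m³.
D = ½ρv²S·CD = ½ × 0.467 × 234² × 66.7 × 0.0797 = 68000 N ≈ 68 kN

D = 68000 N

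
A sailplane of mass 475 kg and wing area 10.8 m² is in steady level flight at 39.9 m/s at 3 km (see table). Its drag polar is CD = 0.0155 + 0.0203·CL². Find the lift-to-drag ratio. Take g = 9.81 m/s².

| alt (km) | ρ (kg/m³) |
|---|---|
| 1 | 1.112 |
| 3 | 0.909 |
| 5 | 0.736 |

L/D = 26.2

At 3 km, from the table: ρ = 0.909 kg/m³.
In steady level flight, lift balances weight: W = mg = 475 × 9.81 = 4659.8 N.
Dynamic pressure q = 0.5 × 0.909 × 39.9² = 723.6 Pa.
CL = 2W/(ρv²S) = 2×4659.8/(0.909×39.9²×10.8) = 0.5963.
CD = 0.0155 + 0.0203 × 0.5963² = 0.02272.
L/D = CL/CD = 0.5963 / 0.02272 = 26.2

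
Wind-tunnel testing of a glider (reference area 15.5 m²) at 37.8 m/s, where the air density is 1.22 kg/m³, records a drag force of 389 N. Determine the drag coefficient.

CD = 0.0288

From D = ½ρv²S·CD, rearranging gives CD = 2D/(ρv²S).
CD = 2 × 389 / (1.22 × 37.8² × 15.5) = 0.0288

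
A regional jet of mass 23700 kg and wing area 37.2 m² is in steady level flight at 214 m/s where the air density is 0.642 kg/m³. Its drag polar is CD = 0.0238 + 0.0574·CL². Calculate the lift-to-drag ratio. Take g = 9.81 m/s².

L/D = 12.4

Level flight ⇒ L = W = m·g = 23700 × 9.81 = 2.325×10^5 N.
q = ½ρv² = ½ × 0.642 × 214² = 14700 Pa.
CL = 2W/(ρv²S) = 2×2.325×10^5/(0.642×214²×37.2) = 0.4251.
CD = 0.0238 + 0.0574 × 0.4251² = 0.03418.
L/D = CL/CD = 0.4251 / 0.03418 = 12.4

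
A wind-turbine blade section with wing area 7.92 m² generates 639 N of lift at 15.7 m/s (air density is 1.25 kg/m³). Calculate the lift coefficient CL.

From L = ½ρv²S·CL, rearranging gives CL = 2L/(ρv²S).
CL = 2 × 639 / (1.25 × 15.7² × 7.92) = 0.524

CL = 0.524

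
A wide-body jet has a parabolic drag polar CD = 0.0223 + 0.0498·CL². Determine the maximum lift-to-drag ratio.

(L/D)max = 15

For CD = CD0 + K·CL², (L/D)max occurs at CL* = √(CD0/K) and equals 1/(2√(K·CD0)).
(L/D)max = 1/(2√(0.0498 × 0.0223)) = 1/(2 × 0.03332) = 15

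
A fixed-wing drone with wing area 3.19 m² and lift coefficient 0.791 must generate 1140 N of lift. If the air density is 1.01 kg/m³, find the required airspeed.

v = 29.9 m/s

L = ½ρv²S·CL ⇒ v = √(2L/(ρ·S·CL))
v = √(2 × 1140 / (1.01 × 3.19 × 0.791)) = √894.6 = 29.9 m/s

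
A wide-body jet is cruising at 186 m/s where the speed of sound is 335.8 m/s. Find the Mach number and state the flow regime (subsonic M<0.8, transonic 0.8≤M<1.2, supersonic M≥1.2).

M = 0.554 (subsonic)

M = v/a = 186 / 335.8 = 0.554
M = 0.554 → subsonic.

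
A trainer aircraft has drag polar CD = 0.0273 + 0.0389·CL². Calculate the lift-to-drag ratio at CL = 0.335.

CD = 0.0273 + 0.0389 × 0.335² = 0.03167
L/D = CL/CD = 0.335 / 0.03167 = 10.6

L/D = 10.6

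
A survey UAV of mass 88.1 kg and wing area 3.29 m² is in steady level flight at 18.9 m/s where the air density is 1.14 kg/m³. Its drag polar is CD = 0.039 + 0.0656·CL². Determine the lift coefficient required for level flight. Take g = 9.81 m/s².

Weight W = mg = 88.1 × 9.81 = 864.26 N; in level flight L = W.
Dynamic pressure q = 0.5 × 1.14 × 18.9² = 203.6 Pa.
Required CL = L/(qS) = 864.26/(203.6·3.29) = 1.29.

CL = 1.29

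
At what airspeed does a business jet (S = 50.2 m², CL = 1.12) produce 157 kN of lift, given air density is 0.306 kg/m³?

L = ½ρv²S·CL ⇒ v = √(2L/(ρ·S·CL))
v = √(2 × 1.57×10^5 / (0.306 × 50.2 × 1.12)) = √18250 = 135 m/s

v = 135 m/s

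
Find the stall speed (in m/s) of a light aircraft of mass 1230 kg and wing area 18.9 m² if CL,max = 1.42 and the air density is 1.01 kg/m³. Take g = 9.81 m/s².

At stall, lift equals weight: L = W = m·g = 1230 × 9.81 = 12070 N.
V_stall = √(2W/(ρ·S·CL,max)) = √(2 × 12070 / (1.01 × 18.9 × 1.42))
V_stall = √890.3 = 29.8 m/s

V_stall = 29.8 m/s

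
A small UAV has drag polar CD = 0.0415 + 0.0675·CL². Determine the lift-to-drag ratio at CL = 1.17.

CD = 0.0415 + 0.0675 × 1.17² = 0.1339
L/D = CL/CD = 1.17 / 0.1339 = 8.74

L/D = 8.74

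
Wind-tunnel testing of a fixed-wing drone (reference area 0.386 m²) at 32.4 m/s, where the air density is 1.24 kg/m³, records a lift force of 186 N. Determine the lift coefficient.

CL = 0.74

From L = ½ρv²S·CL, rearranging gives CL = 2L/(ρv²S).
CL = 2 × 186 / (1.24 × 32.4² × 0.386) = 0.74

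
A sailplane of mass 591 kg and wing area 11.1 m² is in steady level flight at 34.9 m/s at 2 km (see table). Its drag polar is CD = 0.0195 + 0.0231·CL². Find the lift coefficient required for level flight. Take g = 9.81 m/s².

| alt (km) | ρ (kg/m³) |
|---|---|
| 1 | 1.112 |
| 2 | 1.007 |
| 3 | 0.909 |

CL = 0.852

At 2 km, from the table: ρ = 1.007 kg/m³.
Level flight ⇒ L = W = m·g = 591 × 9.81 = 5797.7 N.
Dynamic pressure q = 0.5 × 1.007 × 34.9² = 613.3 Pa.
CL = W/(q·S) = 5797.7 / (613.3 × 11.1) = 0.8517.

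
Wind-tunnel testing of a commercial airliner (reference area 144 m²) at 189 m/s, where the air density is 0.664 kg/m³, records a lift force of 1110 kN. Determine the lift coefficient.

CL = 0.65

From L = ½ρv²S·CL, rearranging gives CL = 2L/(ρv²S).
CL = 2 × 1.11×10^6 / (0.664 × 189² × 144) = 0.65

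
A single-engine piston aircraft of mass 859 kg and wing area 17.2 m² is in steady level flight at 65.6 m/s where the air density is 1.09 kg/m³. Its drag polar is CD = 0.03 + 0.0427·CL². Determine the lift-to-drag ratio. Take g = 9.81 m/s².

L/D = 6.56

Level flight ⇒ L = W = m·g = 859 × 9.81 = 8426.8 N.
q = ½ρv² = ½ × 1.09 × 65.6² = 2345 Pa.
Required CL = L/(qS) = 8426.8/(2345·17.2) = 0.2089.
CD = 0.03 + 0.0427 × 0.2089² = 0.03186.
L/D = CL/CD = 0.2089 / 0.03186 = 6.56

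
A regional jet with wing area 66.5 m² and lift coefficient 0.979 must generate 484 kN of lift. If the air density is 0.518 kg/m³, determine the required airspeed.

L = ½ρv²S·CL ⇒ v = √(2L/(ρ·S·CL))
v = √(2 × 4.84×10^5 / (0.518 × 66.5 × 0.979)) = √28700 = 169 m/s

v = 169 m/s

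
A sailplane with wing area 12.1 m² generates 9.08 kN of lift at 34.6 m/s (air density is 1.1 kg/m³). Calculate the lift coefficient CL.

From L = ½ρv²S·CL, rearranging gives CL = 2L/(ρv²S).
CL = 2 × 9080 / (1.1 × 34.6² × 12.1) = 1.14

CL = 1.14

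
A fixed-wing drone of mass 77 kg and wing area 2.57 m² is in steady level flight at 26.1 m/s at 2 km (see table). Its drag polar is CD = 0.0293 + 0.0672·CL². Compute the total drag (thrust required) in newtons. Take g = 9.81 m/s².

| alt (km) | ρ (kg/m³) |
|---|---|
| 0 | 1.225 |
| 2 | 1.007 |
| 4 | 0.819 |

At 2 km, from the table: ρ = 1.007 kg/m³.
Level flight ⇒ L = W = m·g = 77 × 9.81 = 755.37 N.
Dynamic pressure q = 0.5 × 1.007 × 26.1² = 343 Pa.
Required CL = L/(qS) = 755.37/(343·2.57) = 0.8569.
CD = 0.0293 + 0.0672 × 0.8569² = 0.07865.
D = q·S·CD = 343 × 2.57 × 0.07865 = 69.33 N

D = 69.3 N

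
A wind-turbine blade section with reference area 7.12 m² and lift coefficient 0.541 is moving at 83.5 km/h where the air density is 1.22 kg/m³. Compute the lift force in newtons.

L = 1260 N

Convert speed: v = 83.5 km/h ÷ 3.6 = 23.19 m/s.
L = ½ρv²S·CL = ½ × 1.22 × 23.19² × 7.12 × 0.541 = 1260 N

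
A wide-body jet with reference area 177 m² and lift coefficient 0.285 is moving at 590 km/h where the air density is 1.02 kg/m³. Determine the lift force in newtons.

L = 6.91×10^5 N

Convert speed: v = 590 km/h ÷ 3.6 = 163.9 m/s.
L = ½ρv²S·CL = ½ × 1.02 × 163.9² × 177 × 0.285 = 6.91×10^5 N ≈ 691 kN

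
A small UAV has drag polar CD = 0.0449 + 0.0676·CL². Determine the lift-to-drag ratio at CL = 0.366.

L/D = 6.78

CD = 0.0449 + 0.0676 × 0.366² = 0.05396
L/D = CL/CD = 0.366 / 0.05396 = 6.78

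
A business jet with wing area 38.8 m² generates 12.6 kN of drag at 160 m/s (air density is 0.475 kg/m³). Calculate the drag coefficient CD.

From D = ½ρv²S·CD, rearranging gives CD = 2D/(ρv²S).
CD = 2 × 12600 / (0.475 × 160² × 38.8) = 0.0534

CD = 0.0534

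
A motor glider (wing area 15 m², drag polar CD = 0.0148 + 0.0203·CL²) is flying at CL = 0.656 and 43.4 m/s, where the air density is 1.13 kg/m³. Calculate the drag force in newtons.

CD = 0.0148 + 0.0203 × 0.656² = 0.02354
D = ½ρv²S·CD = ½ × 1.13 × 43.4² × 15 × 0.02354 = 376 N

D = 376 N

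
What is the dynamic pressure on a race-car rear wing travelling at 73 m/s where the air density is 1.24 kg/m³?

q = ½ρv² = ½ × 1.24 × 73² = 3300 Pa

q = 3300 Pa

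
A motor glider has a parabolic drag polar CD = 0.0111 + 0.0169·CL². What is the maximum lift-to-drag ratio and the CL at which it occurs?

(L/D)max = 36.5, at CL = 0.81

For CD = CD0 + K·CL², (L/D)max occurs at CL* = √(CD0/K) and equals 1/(2√(K·CD0)).
(L/D)max = 1/(2√(0.0169 × 0.0111)) = 1/(2 × 0.0137) = 36.5
CL* = √(0.0111/0.0169) = 0.81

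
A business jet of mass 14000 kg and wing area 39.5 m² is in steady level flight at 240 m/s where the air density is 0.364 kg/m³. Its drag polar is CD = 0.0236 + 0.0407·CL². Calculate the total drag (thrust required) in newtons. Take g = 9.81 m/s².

D = 11600 N

Level flight ⇒ L = W = m·g = 14000 × 9.81 = 1.3734×10^5 N.
Dynamic pressure q = 0.5 × 0.364 × 240² = 10480 Pa.
CL = W/(q·S) = 1.3734×10^5 / (10480 × 39.5) = 0.3317.
CD = 0.0236 + 0.0407 × 0.3317² = 0.02808.
D = q·S·CD = 10480 × 39.5 × 0.02808 = 11630 N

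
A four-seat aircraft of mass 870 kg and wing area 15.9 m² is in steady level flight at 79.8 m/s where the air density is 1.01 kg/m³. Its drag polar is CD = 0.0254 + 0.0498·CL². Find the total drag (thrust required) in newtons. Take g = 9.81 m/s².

Weight W = mg = 870 × 9.81 = 8534.7 N; in level flight L = W.
q = ½ρv² = ½ × 1.01 × 79.8² = 3216 Pa.
Required CL = L/(qS) = 8534.7/(3216·15.9) = 0.1669.
CD = 0.0254 + 0.0498 × 0.1669² = 0.02679.
D = q·S·CD = 3216 × 15.9 × 0.02679 = 1370 N

D = 1370 N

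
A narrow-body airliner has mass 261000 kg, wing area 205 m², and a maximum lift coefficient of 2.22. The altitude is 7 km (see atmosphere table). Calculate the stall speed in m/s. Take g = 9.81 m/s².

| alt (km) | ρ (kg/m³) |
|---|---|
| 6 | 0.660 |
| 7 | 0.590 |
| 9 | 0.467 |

V_stall = 138 m/s

At 7 km, from the table: ρ = 0.590 kg/m³.
Weight W = mg = 261000 × 9.81 = 2.56×10^6 N.
V_stall = √(2W/(ρ·S·CL,max)) = √(2 × 2.56×10^6 / (0.59 × 205 × 2.22))
V_stall = √19070 = 138 m/s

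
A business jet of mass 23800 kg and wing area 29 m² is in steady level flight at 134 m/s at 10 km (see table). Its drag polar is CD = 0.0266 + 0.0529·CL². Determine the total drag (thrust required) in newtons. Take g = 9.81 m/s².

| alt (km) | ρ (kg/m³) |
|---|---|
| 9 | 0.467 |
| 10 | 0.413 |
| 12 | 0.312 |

D = 29700 N

At 10 km, from the table: ρ = 0.413 kg/m³.
Level flight ⇒ L = W = m·g = 23800 × 9.81 = 2.3348×10^5 N.
Dynamic pressure q = 0.5 × 0.413 × 134² = 3708 Pa.
Required CL = L/(qS) = 2.3348×10^5/(3708·29) = 2.171.
CD = 0.0266 + 0.0529 × 2.171² = 0.276.
D = q·S·CD = 3708 × 29 × 0.276 = 29680 N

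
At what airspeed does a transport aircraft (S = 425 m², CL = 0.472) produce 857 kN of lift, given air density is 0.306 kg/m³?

L = ½ρv²S·CL ⇒ v = √(2L/(ρ·S·CL))
v = √(2 × 8.57×10^5 / (0.306 × 425 × 0.472)) = √27920 = 167 m/s

v = 167 m/s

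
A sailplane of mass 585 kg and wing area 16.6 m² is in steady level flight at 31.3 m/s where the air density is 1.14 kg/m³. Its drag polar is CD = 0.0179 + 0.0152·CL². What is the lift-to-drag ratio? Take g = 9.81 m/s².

L/D = 26.1

Level flight ⇒ L = W = m·g = 585 × 9.81 = 5738.9 N.
Dynamic pressure q = 0.5 × 1.14 × 31.3² = 558.4 Pa.
CL = 2W/(ρv²S) = 2×5738.9/(1.14×31.3²×16.6) = 0.6191.
CD = 0.0179 + 0.0152 × 0.6191² = 0.02373.
L/D = CL/CD = 0.6191 / 0.02373 = 26.1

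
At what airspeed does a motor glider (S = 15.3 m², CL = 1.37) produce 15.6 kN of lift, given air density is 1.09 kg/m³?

v = 37 m/s

L = ½ρv²S·CL ⇒ v = √(2L/(ρ·S·CL))
v = √(2 × 15600 / (1.09 × 15.3 × 1.37)) = √1366 = 37 m/s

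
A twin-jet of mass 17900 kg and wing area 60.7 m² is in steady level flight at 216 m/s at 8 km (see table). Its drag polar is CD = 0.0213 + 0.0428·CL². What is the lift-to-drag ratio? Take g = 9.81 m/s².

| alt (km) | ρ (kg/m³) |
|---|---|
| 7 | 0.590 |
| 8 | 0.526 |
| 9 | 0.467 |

L/D = 9.96

At 8 km, from the table: ρ = 0.526 kg/m³.
In steady level flight, lift balances weight: W = mg = 17900 × 9.81 = 1.756×10^5 N.
Dynamic pressure q = 0.5 × 0.526 × 216² = 12270 Pa.
CL = W/(q·S) = 1.756×10^5 / (12270 × 60.7) = 0.2358.
CD = 0.0213 + 0.0428 × 0.2358² = 0.02368.
L/D = CL/CD = 0.2358 / 0.02368 = 9.96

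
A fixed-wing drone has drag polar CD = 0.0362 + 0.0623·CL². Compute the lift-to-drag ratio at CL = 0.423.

CD = 0.0362 + 0.0623 × 0.423² = 0.04735
L/D = CL/CD = 0.423 / 0.04735 = 8.93

L/D = 8.93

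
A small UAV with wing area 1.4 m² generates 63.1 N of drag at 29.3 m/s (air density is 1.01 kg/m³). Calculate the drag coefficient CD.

From D = ½ρv²S·CD, rearranging gives CD = 2D/(ρv²S).
CD = 2 × 63.1 / (1.01 × 29.3² × 1.4) = 0.104

CD = 0.104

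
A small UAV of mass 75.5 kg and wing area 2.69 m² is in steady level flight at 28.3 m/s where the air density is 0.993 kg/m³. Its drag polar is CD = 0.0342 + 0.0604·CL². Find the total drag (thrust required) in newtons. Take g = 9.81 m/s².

D = 67.6 N

Level flight ⇒ L = W = m·g = 75.5 × 9.81 = 740.66 N.
Dynamic pressure q = 0.5 × 0.993 × 28.3² = 397.6 Pa.
CL = 2W/(ρv²S) = 2×740.66/(0.993×28.3²×2.69) = 0.6924.
CD = 0.0342 + 0.0604 × 0.6924² = 0.06316.
D = q·S·CD = 397.6 × 2.69 × 0.06316 = 67.56 N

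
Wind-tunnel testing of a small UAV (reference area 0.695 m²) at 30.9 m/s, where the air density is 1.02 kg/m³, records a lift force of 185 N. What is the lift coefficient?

CL = 0.547

From L = ½ρv²S·CL, rearranging gives CL = 2L/(ρv²S).
CL = 2 × 185 / (1.02 × 30.9² × 0.695) = 0.547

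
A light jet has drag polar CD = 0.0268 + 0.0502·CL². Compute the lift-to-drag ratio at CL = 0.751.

L/D = 13.6

CD = 0.0268 + 0.0502 × 0.751² = 0.05511
L/D = CL/CD = 0.751 / 0.05511 = 13.6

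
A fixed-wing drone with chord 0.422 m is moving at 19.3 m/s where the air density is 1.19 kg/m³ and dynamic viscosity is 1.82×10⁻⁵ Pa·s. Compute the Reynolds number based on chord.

Re = 5.33×10^5

Re = ρ·v·c/μ = 1.19 × 19.3 × 0.422 / (1.82×10⁻⁵) = 5.33×10^5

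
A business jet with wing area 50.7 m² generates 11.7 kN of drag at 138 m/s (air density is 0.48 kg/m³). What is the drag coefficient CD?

From D = ½ρv²S·CD, rearranging gives CD = 2D/(ρv²S).
CD = 2 × 11700 / (0.48 × 138² × 50.7) = 0.0505

CD = 0.0505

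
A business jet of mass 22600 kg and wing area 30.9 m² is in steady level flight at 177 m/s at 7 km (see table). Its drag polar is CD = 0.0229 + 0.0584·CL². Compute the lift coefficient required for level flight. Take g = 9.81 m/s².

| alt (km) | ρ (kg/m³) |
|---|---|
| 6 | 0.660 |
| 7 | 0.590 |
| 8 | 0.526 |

CL = 0.776

At 7 km, from the table: ρ = 0.590 kg/m³.
Level flight ⇒ L = W = m·g = 22600 × 9.81 = 2.2171×10^5 N.
Dynamic pressure q = 0.5 × 0.59 × 177² = 9242 Pa.
Required CL = L/(qS) = 2.2171×10^5/(9242·30.9) = 0.7763.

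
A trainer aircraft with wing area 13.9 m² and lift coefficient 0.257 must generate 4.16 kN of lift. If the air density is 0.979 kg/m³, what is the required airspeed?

v = 48.8 m/s

L = ½ρv²S·CL ⇒ v = √(2L/(ρ·S·CL))
v = √(2 × 4160 / (0.979 × 13.9 × 0.257)) = √2379 = 48.8 m/s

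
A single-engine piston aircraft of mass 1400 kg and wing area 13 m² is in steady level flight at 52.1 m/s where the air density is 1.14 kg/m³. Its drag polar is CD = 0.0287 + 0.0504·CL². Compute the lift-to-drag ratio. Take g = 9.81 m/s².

L/D = 13.1

In steady level flight, lift balances weight: W = mg = 1400 × 9.81 = 13734 N.
Dynamic pressure q = 0.5 × 1.14 × 52.1² = 1547 Pa.
CL = W/(q·S) = 13734 / (1547 × 13) = 0.6828.
CD = 0.0287 + 0.0504 × 0.6828² = 0.0522.
L/D = CL/CD = 0.6828 / 0.0522 = 13.1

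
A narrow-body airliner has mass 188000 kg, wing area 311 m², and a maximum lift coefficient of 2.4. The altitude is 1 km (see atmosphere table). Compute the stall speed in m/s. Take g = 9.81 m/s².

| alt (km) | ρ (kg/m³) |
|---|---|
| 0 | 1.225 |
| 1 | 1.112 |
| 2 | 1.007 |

V_stall = 66.7 m/s

At 1 km, from the table: ρ = 1.112 kg/m³.
At stall, lift equals weight: L = W = m·g = 188000 × 9.81 = 1.844×10^6 N.
From L = ½ρV²S·CL,max = W: V_stall = √(2W/(ρSCL,max)) = √(2·1.844×10^6/(1.112·311·2.4))
V_stall = √4444 = 66.7 m/s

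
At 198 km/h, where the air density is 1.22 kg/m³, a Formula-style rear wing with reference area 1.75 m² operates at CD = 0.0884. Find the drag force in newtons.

Convert speed: v = 198 km/h ÷ 3.6 = 55 m/s.
D = ½ρv²S·CD = ½ × 1.22 × 55² × 1.75 × 0.0884 = 285 N

D = 285 N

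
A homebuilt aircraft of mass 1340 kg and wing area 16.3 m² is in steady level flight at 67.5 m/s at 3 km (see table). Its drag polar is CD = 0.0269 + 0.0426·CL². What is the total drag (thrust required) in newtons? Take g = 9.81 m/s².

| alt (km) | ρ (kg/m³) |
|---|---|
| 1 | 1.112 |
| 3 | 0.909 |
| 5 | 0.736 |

D = 1130 N

At 3 km, from the table: ρ = 0.909 kg/m³.
In steady level flight, lift balances weight: W = mg = 1340 × 9.81 = 13145 N.
Dynamic pressure q = 0.5 × 0.909 × 67.5² = 2071 Pa.
Required CL = L/(qS) = 13145/(2071·16.3) = 0.3894.
CD = 0.0269 + 0.0426 × 0.3894² = 0.03336.
D = q·S·CD = 2071 × 16.3 × 0.03336 = 1126 N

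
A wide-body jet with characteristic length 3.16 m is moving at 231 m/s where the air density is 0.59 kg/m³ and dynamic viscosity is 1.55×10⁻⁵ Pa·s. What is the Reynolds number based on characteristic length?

Re = 2.78×10^7

Re = ρ·v·c/μ = 0.59 × 231 × 3.16 / (1.55×10⁻⁵) = 2.78×10^7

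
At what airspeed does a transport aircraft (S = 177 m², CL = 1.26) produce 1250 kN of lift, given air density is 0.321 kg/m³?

v = 187 m/s

L = ½ρv²S·CL ⇒ v = √(2L/(ρ·S·CL))
v = √(2 × 1.25×10^6 / (0.321 × 177 × 1.26)) = √34920 = 187 m/s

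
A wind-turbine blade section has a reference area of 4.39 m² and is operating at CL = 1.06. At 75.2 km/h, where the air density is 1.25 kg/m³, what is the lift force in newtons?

Convert speed: v = 75.2 km/h ÷ 3.6 = 20.89 m/s.
Dynamic pressure q = ½ρv² = ½ × 1.25 × 20.89² = 272.7 Pa.
L = q·S·CL = 272.7 × 4.39 × 1.06 = 1270 N

L = 1270 N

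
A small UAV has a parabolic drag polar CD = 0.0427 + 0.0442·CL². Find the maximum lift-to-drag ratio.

(L/D)max = 11.5

For CD = CD0 + K·CL², (L/D)max occurs at CL* = √(CD0/K) and equals 1/(2√(K·CD0)).
(L/D)max = 1/(2√(0.0442 × 0.0427)) = 1/(2 × 0.04344) = 11.5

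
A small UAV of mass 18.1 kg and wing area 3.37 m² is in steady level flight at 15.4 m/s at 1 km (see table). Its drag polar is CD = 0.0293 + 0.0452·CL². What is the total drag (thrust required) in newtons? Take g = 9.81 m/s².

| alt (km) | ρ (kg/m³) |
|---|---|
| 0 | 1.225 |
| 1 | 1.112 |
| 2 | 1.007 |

D = 16.2 N

At 1 km, from the table: ρ = 1.112 kg/m³.
In steady level flight, lift balances weight: W = mg = 18.1 × 9.81 = 177.56 N.
Dynamic pressure q = 0.5 × 1.112 × 15.4² = 131.9 Pa.
Required CL = L/(qS) = 177.56/(131.9·3.37) = 0.3996.
CD = 0.0293 + 0.0452 × 0.3996² = 0.03652.
D = q·S·CD = 131.9 × 3.37 × 0.03652 = 16.23 N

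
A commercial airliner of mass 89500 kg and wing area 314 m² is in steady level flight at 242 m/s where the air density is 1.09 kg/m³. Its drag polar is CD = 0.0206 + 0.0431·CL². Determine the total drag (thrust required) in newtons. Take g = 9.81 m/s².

D = 2.1×10^5 N

Level flight ⇒ L = W = m·g = 89500 × 9.81 = 8.78×10^5 N.
q = ½ρv² = ½ × 1.09 × 242² = 31920 Pa.
CL = W/(q·S) = 8.78×10^5 / (31920 × 314) = 0.08761.
CD = 0.0206 + 0.0431 × 0.08761² = 0.02093.
D = q·S·CD = 31920 × 314 × 0.02093 = 2.098×10^5 N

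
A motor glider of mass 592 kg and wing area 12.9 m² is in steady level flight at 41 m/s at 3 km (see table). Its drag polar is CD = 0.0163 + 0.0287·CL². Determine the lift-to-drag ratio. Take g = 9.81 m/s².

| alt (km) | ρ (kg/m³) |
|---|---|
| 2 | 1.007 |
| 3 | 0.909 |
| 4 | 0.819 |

At 3 km, from the table: ρ = 0.909 kg/m³.
Weight W = mg = 592 × 9.81 = 5807.5 N; in level flight L = W.
Dynamic pressure q = 0.5 × 0.909 × 41² = 764 Pa.
CL = 2W/(ρv²S) = 2×5807.5/(0.909×41²×12.9) = 0.5892.
CD = 0.0163 + 0.0287 × 0.5892² = 0.02627.
L/D = CL/CD = 0.5892 / 0.02627 = 22.4

L/D = 22.4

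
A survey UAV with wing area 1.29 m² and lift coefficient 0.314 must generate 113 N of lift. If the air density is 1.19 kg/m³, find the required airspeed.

v = 21.7 m/s

L = ½ρv²S·CL ⇒ v = √(2L/(ρ·S·CL))
v = √(2 × 113 / (1.19 × 1.29 × 0.314)) = √468.9 = 21.7 m/s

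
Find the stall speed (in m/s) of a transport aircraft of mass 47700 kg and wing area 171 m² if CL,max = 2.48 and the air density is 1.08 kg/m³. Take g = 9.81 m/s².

V_stall = 45.2 m/s

At stall, lift equals weight: L = W = m·g = 47700 × 9.81 = 4.679×10^5 N.
V_stall = √(2W/(ρ·S·CL,max)) = √(2 × 4.679×10^5 / (1.08 × 171 × 2.48))
V_stall = √2043 = 45.2 m/s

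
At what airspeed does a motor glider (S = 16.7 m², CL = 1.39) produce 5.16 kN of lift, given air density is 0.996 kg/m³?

v = 21.1 m/s

L = ½ρv²S·CL ⇒ v = √(2L/(ρ·S·CL))
v = √(2 × 5160 / (0.996 × 16.7 × 1.39)) = √446.4 = 21.1 m/s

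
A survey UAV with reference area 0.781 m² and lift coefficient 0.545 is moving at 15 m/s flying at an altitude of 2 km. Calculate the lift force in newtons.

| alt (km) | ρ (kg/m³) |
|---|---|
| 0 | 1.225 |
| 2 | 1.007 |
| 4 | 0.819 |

At 2 km, from the table: ρ = 1.007 kg/m³.
Dynamic pressure q = ½ρv² = ½ × 1.007 × 15² = 113.3 Pa.
L = q·S·CL = 113.3 × 0.781 × 0.545 = 48.2 N

L = 48.2 N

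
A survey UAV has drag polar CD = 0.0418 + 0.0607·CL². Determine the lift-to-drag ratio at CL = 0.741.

L/D = 9.86

CD = 0.0418 + 0.0607 × 0.741² = 0.07513
L/D = CL/CD = 0.741 / 0.07513 = 9.86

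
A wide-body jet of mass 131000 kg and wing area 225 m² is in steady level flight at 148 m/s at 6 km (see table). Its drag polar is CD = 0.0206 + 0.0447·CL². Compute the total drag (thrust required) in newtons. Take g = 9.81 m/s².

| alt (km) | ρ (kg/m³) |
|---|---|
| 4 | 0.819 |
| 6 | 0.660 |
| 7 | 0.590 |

D = 78900 N

At 6 km, from the table: ρ = 0.660 kg/m³.
Level flight ⇒ L = W = m·g = 131000 × 9.81 = 1.2851×10^6 N.
q = ½ρv² = ½ × 0.66 × 148² = 7228 Pa.
CL = 2W/(ρv²S) = 2×1.2851×10^6/(0.66×148²×225) = 0.7902.
CD = 0.0206 + 0.0447 × 0.7902² = 0.04851.
D = q·S·CD = 7228 × 225 × 0.04851 = 78890 N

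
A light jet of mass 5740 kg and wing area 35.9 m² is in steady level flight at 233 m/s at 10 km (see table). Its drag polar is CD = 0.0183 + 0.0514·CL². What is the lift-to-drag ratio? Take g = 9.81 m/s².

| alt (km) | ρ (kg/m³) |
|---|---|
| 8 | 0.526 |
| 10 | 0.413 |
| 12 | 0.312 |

L/D = 7.25

At 10 km, from the table: ρ = 0.413 kg/m³.
Level flight ⇒ L = W = m·g = 5740 × 9.81 = 56309 N.
q = ½ρv² = ½ × 0.413 × 233² = 11210 Pa.
CL = W/(q·S) = 56309 / (11210 × 35.9) = 0.1399.
CD = 0.0183 + 0.0514 × 0.1399² = 0.01931.
L/D = CL/CD = 0.1399 / 0.01931 = 7.25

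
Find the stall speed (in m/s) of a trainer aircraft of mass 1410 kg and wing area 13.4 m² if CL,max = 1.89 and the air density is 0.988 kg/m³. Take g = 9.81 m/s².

V_stall = 33.3 m/s

Stall occurs when L = W at CL,max. W = mg = 1410 × 9.81 = 13830 N.
From L = ½ρV²S·CL,max = W: V_stall = √(2W/(ρSCL,max)) = √(2·13830/(0.988·13.4·1.89))
V_stall = √1106 = 33.3 m/s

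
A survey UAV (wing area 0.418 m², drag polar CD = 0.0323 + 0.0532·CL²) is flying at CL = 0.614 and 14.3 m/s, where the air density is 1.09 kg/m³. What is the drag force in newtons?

CD = 0.0323 + 0.0532 × 0.614² = 0.05236
D = ½ρv²S·CD = ½ × 1.09 × 14.3² × 0.418 × 0.05236 = 2.44 N

D = 2.44 N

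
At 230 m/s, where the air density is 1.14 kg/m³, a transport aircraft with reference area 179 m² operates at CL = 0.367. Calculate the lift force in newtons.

L = 1.98×10^6 N

L = ½ρv²S·CL = ½ × 1.14 × 230² × 179 × 0.367 = 1.98×10^6 N ≈ 1980 kN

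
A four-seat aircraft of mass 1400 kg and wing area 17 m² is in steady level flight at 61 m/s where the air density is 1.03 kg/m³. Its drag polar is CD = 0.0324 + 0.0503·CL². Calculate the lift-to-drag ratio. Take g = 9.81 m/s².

L/D = 10.2

In steady level flight, lift balances weight: W = mg = 1400 × 9.81 = 13734 N.
Dynamic pressure q = 0.5 × 1.03 × 61² = 1916 Pa.
CL = 2W/(ρv²S) = 2×13734/(1.03×61²×17) = 0.4216.
CD = 0.0324 + 0.0503 × 0.4216² = 0.04134.
L/D = CL/CD = 0.4216 / 0.04134 = 10.2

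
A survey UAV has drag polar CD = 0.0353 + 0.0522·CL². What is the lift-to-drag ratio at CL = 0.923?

L/D = 11.6

CD = 0.0353 + 0.0522 × 0.923² = 0.07977
L/D = CL/CD = 0.923 / 0.07977 = 11.6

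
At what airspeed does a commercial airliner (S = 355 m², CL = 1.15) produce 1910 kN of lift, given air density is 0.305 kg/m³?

v = 175 m/s

L = ½ρv²S·CL ⇒ v = √(2L/(ρ·S·CL))
v = √(2 × 1.91×10^6 / (0.305 × 355 × 1.15)) = √30680 = 175 m/s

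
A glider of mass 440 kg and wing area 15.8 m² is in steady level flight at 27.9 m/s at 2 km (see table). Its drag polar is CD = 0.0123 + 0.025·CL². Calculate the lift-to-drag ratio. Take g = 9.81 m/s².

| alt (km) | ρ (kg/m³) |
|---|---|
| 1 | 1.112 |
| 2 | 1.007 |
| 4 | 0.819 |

L/D = 28.5

At 2 km, from the table: ρ = 1.007 kg/m³.
In steady level flight, lift balances weight: W = mg = 440 × 9.81 = 4316.4 N.
Dynamic pressure q = 0.5 × 1.007 × 27.9² = 391.9 Pa.
CL = 2W/(ρv²S) = 2×4316.4/(1.007×27.9²×15.8) = 0.697.
CD = 0.0123 + 0.025 × 0.697² = 0.02445.
L/D = CL/CD = 0.697 / 0.02445 = 28.5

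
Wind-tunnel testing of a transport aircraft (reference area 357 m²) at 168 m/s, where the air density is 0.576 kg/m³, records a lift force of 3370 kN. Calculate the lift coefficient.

CL = 1.16

From L = ½ρv²S·CL, rearranging gives CL = 2L/(ρv²S).
CL = 2 × 3.37×10^6 / (0.576 × 168² × 357) = 1.16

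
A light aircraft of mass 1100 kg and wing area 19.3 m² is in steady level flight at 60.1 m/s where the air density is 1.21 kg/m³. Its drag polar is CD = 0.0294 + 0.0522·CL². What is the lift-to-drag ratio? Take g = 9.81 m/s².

L/D = 7.8

Weight W = mg = 1100 × 9.81 = 10791 N; in level flight L = W.
Dynamic pressure q = 0.5 × 1.21 × 60.1² = 2185 Pa.
CL = W/(q·S) = 10791 / (2185 × 19.3) = 0.2559.
CD = 0.0294 + 0.0522 × 0.2559² = 0.03282.
L/D = CL/CD = 0.2559 / 0.03282 = 7.8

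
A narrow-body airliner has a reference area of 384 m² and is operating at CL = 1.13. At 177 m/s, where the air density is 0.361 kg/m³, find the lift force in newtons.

L = 2.45×10^6 N

L = ½ρv²S·CL = ½ × 0.361 × 177² × 384 × 1.13 = 2.45×10^6 N ≈ 2450 kN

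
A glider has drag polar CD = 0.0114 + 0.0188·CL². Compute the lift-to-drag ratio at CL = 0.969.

CD = 0.0114 + 0.0188 × 0.969² = 0.02905
L/D = CL/CD = 0.969 / 0.02905 = 33.4

L/D = 33.4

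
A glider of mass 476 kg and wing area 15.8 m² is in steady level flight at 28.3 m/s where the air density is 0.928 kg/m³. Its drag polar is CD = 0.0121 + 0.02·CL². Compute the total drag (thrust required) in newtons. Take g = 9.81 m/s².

D = 145 N

In steady level flight, lift balances weight: W = mg = 476 × 9.81 = 4669.6 N.
q = ½ρv² = ½ × 0.928 × 28.3² = 371.6 Pa.
CL = 2W/(ρv²S) = 2×4669.6/(0.928×28.3²×15.8) = 0.7953.
CD = 0.0121 + 0.02 × 0.7953² = 0.02475.
D = q·S·CD = 371.6 × 15.8 × 0.02475 = 145.3 N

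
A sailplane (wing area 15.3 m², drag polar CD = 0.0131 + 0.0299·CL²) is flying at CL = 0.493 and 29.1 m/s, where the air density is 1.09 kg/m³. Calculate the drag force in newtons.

CD = 0.0131 + 0.0299 × 0.493² = 0.02037
D = ½ρv²S·CD = ½ × 1.09 × 29.1² × 15.3 × 0.02037 = 144 N

D = 144 N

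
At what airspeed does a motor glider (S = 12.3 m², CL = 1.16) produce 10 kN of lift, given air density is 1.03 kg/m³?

L = ½ρv²S·CL ⇒ v = √(2L/(ρ·S·CL))
v = √(2 × 10000 / (1.03 × 12.3 × 1.16)) = √1361 = 36.9 m/s

v = 36.9 m/s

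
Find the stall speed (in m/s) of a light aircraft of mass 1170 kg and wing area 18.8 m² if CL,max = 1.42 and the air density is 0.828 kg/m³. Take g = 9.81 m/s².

Stall occurs when L = W at CL,max. W = mg = 1170 × 9.81 = 11480 N.
V_stall = √(2W/(ρ·S·CL,max)) = √(2 × 11480 / (0.828 × 18.8 × 1.42))
V_stall = √1039 = 32.2 m/s

V_stall = 32.2 m/s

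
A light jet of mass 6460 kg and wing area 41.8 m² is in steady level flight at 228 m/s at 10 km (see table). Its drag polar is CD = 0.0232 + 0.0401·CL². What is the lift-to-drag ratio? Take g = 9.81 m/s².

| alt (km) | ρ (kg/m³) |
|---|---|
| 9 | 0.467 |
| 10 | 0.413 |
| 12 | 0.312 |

L/D = 5.88

At 10 km, from the table: ρ = 0.413 kg/m³.
In steady level flight, lift balances weight: W = mg = 6460 × 9.81 = 63373 N.
q = ½ρv² = ½ × 0.413 × 228² = 10730 Pa.
CL = W/(q·S) = 63373 / (10730 × 41.8) = 0.1412.
CD = 0.0232 + 0.0401 × 0.1412² = 0.024.
L/D = CL/CD = 0.1412 / 0.024 = 5.88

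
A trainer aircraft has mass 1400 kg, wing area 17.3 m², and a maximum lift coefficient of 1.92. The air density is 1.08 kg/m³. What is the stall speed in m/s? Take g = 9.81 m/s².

At stall, lift equals weight: L = W = m·g = 1400 × 9.81 = 13730 N.
From L = ½ρV²S·CL,max = W: V_stall = √(2W/(ρSCL,max)) = √(2·13730/(1.08·17.3·1.92))
V_stall = √765.7 = 27.7 m/s

V_stall = 27.7 m/s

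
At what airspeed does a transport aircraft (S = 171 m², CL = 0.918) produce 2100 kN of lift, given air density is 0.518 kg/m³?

v = 227 m/s

L = ½ρv²S·CL ⇒ v = √(2L/(ρ·S·CL))
v = √(2 × 2.1×10^6 / (0.518 × 171 × 0.918)) = √51650 = 227 m/s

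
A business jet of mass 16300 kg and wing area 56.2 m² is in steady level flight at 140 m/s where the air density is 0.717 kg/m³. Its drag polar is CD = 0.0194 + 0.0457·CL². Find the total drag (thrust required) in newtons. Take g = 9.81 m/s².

Weight W = mg = 16300 × 9.81 = 1.599×10^5 N; in level flight L = W.
q = ½ρv² = ½ × 0.717 × 140² = 7027 Pa.
CL = W/(q·S) = 1.599×10^5 / (7027 × 56.2) = 0.4049.
CD = 0.0194 + 0.0457 × 0.4049² = 0.02689.
D = q·S·CD = 7027 × 56.2 × 0.02689 = 10620 N

D = 10600 N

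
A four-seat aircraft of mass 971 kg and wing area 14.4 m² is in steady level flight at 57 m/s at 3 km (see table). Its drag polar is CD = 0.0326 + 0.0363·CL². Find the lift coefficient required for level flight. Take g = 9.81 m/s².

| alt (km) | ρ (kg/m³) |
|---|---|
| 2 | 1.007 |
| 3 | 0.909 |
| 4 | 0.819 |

At 3 km, from the table: ρ = 0.909 kg/m³.
Weight W = mg = 971 × 9.81 = 9525.5 N; in level flight L = W.
Dynamic pressure q = 0.5 × 0.909 × 57² = 1477 Pa.
Required CL = L/(qS) = 9525.5/(1477·14.4) = 0.448.

CL = 0.448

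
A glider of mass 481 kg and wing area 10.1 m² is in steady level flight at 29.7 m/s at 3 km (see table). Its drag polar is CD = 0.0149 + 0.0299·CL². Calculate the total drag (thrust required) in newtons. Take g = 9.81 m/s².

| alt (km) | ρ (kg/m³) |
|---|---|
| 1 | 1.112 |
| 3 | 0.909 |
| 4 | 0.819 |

At 3 km, from the table: ρ = 0.909 kg/m³.
Level flight ⇒ L = W = m·g = 481 × 9.81 = 4718.6 N.
Dynamic pressure q = 0.5 × 0.909 × 29.7² = 400.9 Pa.
CL = W/(q·S) = 4718.6 / (400.9 × 10.1) = 1.165.
CD = 0.0149 + 0.0299 × 1.165² = 0.0555.
D = q·S·CD = 400.9 × 10.1 × 0.0555 = 224.7 N

D = 225 N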